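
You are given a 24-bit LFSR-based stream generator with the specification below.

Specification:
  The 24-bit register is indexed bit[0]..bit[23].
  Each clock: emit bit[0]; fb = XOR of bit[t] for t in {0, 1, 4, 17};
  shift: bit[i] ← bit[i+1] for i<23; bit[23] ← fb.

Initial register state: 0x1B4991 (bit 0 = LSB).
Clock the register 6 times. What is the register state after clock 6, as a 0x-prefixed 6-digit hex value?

reg_0 = 0x1B4991
clock 1: out=1, reg = 0x8DA4C8
clock 2: out=0, reg = 0x46D264
clock 3: out=0, reg = 0xA36932
clock 4: out=0, reg = 0xD1B499
clock 5: out=1, reg = 0x68DA4C
clock 6: out=0, reg = 0x346D26

0x346D26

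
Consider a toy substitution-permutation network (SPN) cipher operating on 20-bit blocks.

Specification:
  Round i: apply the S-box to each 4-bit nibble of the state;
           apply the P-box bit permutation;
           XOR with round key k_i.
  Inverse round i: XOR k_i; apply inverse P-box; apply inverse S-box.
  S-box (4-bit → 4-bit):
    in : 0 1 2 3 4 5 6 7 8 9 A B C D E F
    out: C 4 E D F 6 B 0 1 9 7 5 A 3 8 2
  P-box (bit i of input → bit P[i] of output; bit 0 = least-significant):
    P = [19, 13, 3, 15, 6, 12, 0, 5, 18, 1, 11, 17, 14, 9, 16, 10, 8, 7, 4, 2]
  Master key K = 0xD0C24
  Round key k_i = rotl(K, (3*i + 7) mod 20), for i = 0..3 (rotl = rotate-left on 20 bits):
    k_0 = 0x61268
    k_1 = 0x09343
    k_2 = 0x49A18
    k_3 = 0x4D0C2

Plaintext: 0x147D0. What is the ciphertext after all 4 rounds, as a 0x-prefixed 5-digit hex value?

s_0 = plaintext = 0x147D0
s_1 = Round(s_0, k_0) = 0x7C430
s_2 = Round(s_1, k_1) = 0x61D28
s_3 = Round(s_2, k_2) = 0x98BBF
s_4 = Round(s_3, k_3) = 0x0B987

0x0B987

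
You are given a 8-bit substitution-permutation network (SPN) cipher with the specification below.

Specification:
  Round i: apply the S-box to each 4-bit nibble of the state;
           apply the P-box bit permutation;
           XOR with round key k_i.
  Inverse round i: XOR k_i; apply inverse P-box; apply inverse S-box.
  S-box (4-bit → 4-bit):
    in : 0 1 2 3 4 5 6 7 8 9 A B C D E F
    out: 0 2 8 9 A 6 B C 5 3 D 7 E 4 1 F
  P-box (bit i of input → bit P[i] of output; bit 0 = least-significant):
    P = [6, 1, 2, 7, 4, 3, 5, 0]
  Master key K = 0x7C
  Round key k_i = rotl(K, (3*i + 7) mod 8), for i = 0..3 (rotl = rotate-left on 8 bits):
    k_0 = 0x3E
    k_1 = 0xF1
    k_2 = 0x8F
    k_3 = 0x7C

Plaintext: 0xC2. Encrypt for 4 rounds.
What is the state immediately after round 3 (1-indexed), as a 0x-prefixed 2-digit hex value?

0x92

s_0 = plaintext = 0xC2
s_1 = Round(s_0, k_0) = 0x97
s_2 = Round(s_1, k_1) = 0x6D
s_3 = Round(s_2, k_2) = 0x92
s_4 = Round(s_3, k_3) = 0xE4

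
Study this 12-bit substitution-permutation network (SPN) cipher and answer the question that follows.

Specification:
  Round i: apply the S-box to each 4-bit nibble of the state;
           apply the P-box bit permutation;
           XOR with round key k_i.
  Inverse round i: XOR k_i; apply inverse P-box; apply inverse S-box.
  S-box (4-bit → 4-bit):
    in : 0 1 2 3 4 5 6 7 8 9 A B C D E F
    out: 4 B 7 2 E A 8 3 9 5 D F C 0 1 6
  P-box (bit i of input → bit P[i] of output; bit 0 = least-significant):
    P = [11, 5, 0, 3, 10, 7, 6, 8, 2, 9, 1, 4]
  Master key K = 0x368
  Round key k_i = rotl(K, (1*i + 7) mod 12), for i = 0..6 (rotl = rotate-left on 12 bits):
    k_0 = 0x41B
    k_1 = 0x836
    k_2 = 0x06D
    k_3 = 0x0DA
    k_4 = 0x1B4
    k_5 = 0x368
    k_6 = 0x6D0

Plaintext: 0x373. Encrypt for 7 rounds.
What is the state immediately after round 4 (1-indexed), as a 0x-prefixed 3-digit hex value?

s_0 = plaintext = 0x373
s_1 = Round(s_0, k_0) = 0x2BB
s_2 = Round(s_1, k_1) = 0x7D9
s_3 = Round(s_2, k_2) = 0xA68
s_4 = Round(s_3, k_3) = 0x9C4
s_5 = Round(s_4, k_4) = 0x0DB
s_6 = Round(s_5, k_5) = 0xB43
s_7 = Round(s_6, k_6) = 0x526

0x9C4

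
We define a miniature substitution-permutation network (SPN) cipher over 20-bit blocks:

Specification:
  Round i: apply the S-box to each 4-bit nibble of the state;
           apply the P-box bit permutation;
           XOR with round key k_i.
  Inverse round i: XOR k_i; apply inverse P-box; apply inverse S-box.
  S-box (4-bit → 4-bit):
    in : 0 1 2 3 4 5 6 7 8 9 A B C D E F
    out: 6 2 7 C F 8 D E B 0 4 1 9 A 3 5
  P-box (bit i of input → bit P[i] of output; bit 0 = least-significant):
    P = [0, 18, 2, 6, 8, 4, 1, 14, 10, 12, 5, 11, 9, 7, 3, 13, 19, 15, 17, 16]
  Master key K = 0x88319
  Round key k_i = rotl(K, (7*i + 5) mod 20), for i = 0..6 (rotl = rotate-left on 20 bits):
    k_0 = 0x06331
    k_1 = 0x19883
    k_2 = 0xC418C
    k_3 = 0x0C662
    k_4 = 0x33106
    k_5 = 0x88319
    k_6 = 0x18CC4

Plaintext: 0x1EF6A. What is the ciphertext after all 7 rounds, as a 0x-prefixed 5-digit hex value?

s_0 = plaintext = 0x1EF6A
s_1 = Round(s_0, k_0) = 0x0A497
s_2 = Round(s_1, k_1) = 0x704EF
s_3 = Round(s_2, k_2) = 0xFDC31
s_4 = Round(s_3, k_3) = 0xEAAE0
s_5 = Round(s_4, k_4) = 0xFB03A
s_6 = Round(s_5, k_5) = 0x2D13F
s_7 = Round(s_6, k_6) = 0xB7C43

0xB7C43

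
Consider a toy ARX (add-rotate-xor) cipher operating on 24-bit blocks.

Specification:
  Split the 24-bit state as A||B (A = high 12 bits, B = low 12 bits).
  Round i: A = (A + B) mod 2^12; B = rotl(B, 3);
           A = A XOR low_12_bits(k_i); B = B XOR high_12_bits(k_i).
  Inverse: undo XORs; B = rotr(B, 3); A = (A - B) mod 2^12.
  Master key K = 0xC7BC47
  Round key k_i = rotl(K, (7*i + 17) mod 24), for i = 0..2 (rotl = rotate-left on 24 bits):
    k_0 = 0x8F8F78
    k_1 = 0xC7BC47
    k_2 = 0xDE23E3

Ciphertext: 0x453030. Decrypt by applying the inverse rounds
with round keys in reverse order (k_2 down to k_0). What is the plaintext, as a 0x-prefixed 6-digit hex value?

0x389178

s_0 = ciphertext = 0x453030
s_1 = InvRound(s_0, k_2) = 0x1F65BA
s_2 = InvRound(s_1, k_1) = 0xA79338
s_3 = InvRound(s_2, k_0) = 0x389178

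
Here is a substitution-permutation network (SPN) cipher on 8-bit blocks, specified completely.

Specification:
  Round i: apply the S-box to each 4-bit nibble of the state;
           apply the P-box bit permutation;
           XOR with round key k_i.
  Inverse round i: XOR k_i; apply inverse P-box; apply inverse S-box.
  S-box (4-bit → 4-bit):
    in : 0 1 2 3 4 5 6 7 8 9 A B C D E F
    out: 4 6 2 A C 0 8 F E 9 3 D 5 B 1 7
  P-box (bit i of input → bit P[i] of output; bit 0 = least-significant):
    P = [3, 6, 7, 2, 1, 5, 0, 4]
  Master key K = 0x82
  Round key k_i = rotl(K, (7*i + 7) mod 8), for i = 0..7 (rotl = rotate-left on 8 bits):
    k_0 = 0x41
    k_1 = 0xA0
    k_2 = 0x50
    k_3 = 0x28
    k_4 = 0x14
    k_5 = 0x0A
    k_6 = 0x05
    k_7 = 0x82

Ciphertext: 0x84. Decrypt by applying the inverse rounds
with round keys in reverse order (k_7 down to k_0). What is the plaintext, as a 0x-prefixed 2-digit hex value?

s_0 = ciphertext = 0x84
s_1 = InvRound(s_0, k_7) = 0xE6
s_2 = InvRound(s_1, k_6) = 0xF1
s_3 = InvRound(s_2, k_5) = 0x7F
s_4 = InvRound(s_3, k_4) = 0xFA
s_5 = InvRound(s_4, k_3) = 0x91
s_6 = InvRound(s_5, k_2) = 0x01
s_7 = InvRound(s_6, k_1) = 0x10
s_8 = InvRound(s_7, k_0) = 0x42

0x42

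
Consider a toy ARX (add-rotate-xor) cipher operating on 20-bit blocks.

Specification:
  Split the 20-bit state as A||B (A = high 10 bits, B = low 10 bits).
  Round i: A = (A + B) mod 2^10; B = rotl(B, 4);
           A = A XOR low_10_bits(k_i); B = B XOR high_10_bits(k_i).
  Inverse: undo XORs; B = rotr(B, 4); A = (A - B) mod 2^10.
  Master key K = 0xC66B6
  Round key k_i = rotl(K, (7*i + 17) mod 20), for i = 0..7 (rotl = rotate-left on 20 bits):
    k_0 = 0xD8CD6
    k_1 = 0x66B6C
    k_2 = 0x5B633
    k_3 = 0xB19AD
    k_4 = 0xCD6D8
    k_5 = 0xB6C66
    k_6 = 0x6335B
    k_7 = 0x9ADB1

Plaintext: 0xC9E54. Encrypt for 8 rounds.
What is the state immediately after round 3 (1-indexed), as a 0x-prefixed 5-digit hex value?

0x77A41

s_0 = plaintext = 0xC9E54
s_1 = Round(s_0, k_0) = 0x6B62A
s_2 = Round(s_1, k_1) = 0x2EF32
s_3 = Round(s_2, k_2) = 0x77A41
s_4 = Round(s_3, k_3) = 0x6CADF
s_5 = Round(s_4, k_4) = 0x926CE
s_6 = Round(s_5, k_5) = 0x5C630
s_7 = Round(s_6, k_6) = 0x3EA84
s_8 = Round(s_7, k_7) = 0xB3E21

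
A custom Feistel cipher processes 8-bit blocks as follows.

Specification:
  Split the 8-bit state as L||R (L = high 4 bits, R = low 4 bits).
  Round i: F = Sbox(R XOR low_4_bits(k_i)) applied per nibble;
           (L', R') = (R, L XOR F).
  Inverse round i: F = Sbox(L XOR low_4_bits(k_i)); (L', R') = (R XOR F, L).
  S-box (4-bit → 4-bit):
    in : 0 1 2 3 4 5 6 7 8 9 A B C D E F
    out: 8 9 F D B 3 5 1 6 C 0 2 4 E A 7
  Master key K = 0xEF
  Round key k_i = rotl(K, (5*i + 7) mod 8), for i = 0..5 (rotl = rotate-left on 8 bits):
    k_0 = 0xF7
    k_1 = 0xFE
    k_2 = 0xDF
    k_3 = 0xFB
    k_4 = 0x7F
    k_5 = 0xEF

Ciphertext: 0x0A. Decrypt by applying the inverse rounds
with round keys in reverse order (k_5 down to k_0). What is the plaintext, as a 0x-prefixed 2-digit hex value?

0x48

s_0 = ciphertext = 0x0A
s_1 = InvRound(s_0, k_5) = 0xD0
s_2 = InvRound(s_1, k_4) = 0xFD
s_3 = InvRound(s_2, k_3) = 0x6F
s_4 = InvRound(s_3, k_2) = 0x36
s_5 = InvRound(s_4, k_1) = 0x83
s_6 = InvRound(s_5, k_0) = 0x48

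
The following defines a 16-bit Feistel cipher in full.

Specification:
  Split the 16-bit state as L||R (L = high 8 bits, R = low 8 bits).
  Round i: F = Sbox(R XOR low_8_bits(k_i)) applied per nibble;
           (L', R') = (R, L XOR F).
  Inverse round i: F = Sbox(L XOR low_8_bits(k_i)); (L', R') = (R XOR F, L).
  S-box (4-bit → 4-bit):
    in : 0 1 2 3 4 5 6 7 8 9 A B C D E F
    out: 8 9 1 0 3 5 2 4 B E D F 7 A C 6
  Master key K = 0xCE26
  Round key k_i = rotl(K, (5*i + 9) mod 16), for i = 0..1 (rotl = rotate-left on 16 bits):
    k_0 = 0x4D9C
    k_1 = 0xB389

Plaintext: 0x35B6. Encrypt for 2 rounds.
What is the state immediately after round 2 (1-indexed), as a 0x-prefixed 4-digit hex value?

s_0 = plaintext = 0x35B6
s_1 = Round(s_0, k_0) = 0xB628
s_2 = Round(s_1, k_1) = 0x286F

0x286F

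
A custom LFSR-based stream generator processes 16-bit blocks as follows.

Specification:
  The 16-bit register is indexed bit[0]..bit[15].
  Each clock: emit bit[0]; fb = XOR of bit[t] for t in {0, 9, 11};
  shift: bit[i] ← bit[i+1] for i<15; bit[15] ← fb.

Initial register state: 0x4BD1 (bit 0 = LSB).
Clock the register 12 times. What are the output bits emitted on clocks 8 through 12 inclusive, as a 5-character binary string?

11101

reg_0 = 0x4BD1
clock 1: out=1, reg = 0xA5E8
clock 2: out=0, reg = 0x52F4
clock 3: out=0, reg = 0xA97A
clock 4: out=0, reg = 0xD4BD
clock 5: out=1, reg = 0xEA5E
clock 6: out=0, reg = 0x752F
clock 7: out=1, reg = 0xBA97
clock 8: out=1, reg = 0xDD4B
clock 9: out=1, reg = 0x6EA5
clock 10: out=1, reg = 0xB752
clock 11: out=0, reg = 0xDBA9
clock 12: out=1, reg = 0xEDD4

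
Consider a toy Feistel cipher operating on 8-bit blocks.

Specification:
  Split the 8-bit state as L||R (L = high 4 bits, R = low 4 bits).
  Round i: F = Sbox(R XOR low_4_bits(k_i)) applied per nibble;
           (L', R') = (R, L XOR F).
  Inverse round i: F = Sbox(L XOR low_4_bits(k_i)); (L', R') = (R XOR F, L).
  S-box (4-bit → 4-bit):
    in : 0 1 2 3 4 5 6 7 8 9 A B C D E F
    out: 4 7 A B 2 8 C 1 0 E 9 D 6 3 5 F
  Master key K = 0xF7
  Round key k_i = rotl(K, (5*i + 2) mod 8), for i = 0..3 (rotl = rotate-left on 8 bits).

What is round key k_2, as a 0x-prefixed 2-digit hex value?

0x7F

K = 0xF7
k_0 = rotl(K, (5*0+2) mod 8) = rotl(K, 2) = 0xDF
k_1 = rotl(K, (5*1+2) mod 8) = rotl(K, 7) = 0xFB
k_2 = rotl(K, (5*2+2) mod 8) = rotl(K, 4) = 0x7F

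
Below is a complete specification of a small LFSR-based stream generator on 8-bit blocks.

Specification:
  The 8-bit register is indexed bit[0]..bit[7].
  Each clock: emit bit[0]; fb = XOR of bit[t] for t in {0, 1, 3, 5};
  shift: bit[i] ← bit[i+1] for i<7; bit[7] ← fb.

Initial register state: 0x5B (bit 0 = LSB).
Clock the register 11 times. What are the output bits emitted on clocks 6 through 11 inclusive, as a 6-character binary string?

reg_0 = 0x5B
clock 1: out=1, reg = 0xAD
clock 2: out=1, reg = 0xD6
clock 3: out=0, reg = 0xEB
clock 4: out=1, reg = 0x75
clock 5: out=1, reg = 0x3A
clock 6: out=0, reg = 0x9D
clock 7: out=1, reg = 0x4E
clock 8: out=0, reg = 0x27
clock 9: out=1, reg = 0x93
clock 10: out=1, reg = 0x49
clock 11: out=1, reg = 0x24

010111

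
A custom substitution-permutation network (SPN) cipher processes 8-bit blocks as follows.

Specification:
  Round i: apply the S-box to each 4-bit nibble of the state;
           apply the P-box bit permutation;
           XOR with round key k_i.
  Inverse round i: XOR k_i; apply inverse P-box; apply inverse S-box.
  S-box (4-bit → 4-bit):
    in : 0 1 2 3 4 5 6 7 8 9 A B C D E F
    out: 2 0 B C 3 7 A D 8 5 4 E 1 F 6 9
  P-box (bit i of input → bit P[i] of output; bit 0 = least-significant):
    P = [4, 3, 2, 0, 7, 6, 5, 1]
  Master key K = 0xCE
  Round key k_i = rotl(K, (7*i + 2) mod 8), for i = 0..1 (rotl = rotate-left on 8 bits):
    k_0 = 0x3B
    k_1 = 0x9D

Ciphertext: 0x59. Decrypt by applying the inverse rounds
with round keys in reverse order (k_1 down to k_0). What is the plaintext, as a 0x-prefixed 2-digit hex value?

0xEF

s_0 = ciphertext = 0x59
s_1 = InvRound(s_0, k_1) = 0x4A
s_2 = InvRound(s_1, k_0) = 0xEF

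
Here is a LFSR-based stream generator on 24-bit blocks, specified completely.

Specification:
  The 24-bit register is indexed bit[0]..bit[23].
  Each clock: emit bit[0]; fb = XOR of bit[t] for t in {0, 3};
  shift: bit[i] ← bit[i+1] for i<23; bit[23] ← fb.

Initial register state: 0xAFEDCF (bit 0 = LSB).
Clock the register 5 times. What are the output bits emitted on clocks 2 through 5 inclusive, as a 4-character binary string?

reg_0 = 0xAFEDCF
clock 1: out=1, reg = 0x57F6E7
clock 2: out=1, reg = 0xABFB73
clock 3: out=1, reg = 0xD5FDB9
clock 4: out=1, reg = 0x6AFEDC
clock 5: out=0, reg = 0xB57F6E

1110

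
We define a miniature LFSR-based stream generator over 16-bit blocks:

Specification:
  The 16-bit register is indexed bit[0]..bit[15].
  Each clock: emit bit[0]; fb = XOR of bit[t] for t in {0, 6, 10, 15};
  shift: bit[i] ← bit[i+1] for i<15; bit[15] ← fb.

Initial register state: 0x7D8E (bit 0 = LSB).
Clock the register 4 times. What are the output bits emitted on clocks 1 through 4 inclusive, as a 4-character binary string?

reg_0 = 0x7D8E
clock 1: out=0, reg = 0xBEC7
clock 2: out=1, reg = 0x5F63
clock 3: out=1, reg = 0xAFB1
clock 4: out=1, reg = 0xD7D8

0111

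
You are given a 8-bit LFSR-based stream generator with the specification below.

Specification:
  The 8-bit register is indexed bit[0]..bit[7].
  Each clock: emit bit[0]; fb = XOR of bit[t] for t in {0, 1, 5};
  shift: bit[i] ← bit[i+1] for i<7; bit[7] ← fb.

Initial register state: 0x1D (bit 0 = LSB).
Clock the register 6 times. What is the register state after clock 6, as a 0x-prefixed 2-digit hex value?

reg_0 = 0x1D
clock 1: out=1, reg = 0x8E
clock 2: out=0, reg = 0xC7
clock 3: out=1, reg = 0x63
clock 4: out=1, reg = 0xB1
clock 5: out=1, reg = 0x58
clock 6: out=0, reg = 0x2C

0x2C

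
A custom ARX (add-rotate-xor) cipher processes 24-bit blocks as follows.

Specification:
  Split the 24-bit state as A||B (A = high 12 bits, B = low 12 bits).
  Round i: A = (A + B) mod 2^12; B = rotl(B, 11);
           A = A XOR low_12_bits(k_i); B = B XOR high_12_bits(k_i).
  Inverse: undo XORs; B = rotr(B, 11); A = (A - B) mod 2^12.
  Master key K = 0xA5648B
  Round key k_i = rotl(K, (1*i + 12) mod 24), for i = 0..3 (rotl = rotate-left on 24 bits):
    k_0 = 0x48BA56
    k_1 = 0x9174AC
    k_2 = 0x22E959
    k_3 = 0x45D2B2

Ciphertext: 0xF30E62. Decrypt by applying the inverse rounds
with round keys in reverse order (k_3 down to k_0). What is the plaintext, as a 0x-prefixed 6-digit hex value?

0x239FC3

s_0 = ciphertext = 0xF30E62
s_1 = InvRound(s_0, k_3) = 0x90347F
s_2 = InvRound(s_1, k_2) = 0x3B8CA2
s_3 = InvRound(s_2, k_1) = 0xBAAB6A
s_4 = InvRound(s_3, k_0) = 0x239FC3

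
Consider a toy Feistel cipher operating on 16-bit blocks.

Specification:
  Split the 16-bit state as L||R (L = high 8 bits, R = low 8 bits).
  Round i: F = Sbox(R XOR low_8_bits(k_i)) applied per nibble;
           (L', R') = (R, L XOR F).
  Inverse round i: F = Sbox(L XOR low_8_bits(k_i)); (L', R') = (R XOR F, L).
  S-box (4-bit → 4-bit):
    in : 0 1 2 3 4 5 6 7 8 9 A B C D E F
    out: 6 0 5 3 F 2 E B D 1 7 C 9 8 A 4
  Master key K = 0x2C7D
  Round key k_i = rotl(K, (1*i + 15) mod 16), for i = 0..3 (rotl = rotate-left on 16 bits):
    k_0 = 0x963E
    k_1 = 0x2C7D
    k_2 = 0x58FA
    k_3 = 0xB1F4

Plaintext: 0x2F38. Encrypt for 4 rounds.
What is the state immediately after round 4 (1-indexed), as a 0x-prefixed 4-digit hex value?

0x0D40

s_0 = plaintext = 0x2F38
s_1 = Round(s_0, k_0) = 0x3841
s_2 = Round(s_1, k_1) = 0x4101
s_3 = Round(s_2, k_2) = 0x010D
s_4 = Round(s_3, k_3) = 0x0D40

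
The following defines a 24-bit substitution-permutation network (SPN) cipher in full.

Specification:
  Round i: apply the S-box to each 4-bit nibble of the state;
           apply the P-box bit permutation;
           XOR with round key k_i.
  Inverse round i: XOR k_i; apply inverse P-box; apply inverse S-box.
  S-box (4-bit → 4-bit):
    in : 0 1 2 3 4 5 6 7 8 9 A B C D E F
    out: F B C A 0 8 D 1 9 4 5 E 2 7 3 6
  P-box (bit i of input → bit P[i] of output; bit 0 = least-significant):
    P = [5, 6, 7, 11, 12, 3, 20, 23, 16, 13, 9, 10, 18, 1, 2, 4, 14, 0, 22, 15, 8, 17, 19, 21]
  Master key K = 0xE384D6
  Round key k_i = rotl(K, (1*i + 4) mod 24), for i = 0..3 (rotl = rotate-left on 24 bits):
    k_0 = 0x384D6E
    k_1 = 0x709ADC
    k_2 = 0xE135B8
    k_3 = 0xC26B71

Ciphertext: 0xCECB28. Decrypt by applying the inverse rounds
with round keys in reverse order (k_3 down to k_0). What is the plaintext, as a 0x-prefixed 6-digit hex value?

s_0 = ciphertext = 0xCECB28
s_1 = InvRound(s_0, k_3) = 0x938CCC
s_2 = InvRound(s_1, k_2) = 0x122CA1
s_3 = InvRound(s_2, k_1) = 0x3B2BEE
s_4 = InvRound(s_3, k_0) = 0xC74049

0xC74049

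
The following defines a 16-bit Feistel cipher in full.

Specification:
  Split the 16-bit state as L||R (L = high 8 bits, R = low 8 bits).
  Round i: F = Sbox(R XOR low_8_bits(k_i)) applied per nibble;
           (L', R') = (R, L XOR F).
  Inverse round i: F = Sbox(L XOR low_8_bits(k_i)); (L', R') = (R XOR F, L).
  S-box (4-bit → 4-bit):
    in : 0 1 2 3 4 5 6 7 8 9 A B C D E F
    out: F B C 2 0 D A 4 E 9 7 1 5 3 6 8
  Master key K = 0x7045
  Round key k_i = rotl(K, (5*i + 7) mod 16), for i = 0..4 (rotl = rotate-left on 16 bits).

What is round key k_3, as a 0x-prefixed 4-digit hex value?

0x115C

K = 0x7045
k_0 = rotl(K, (5*0+7) mod 16) = rotl(K, 7) = 0x22B8
k_1 = rotl(K, (5*1+7) mod 16) = rotl(K, 12) = 0x5704
k_2 = rotl(K, (5*2+7) mod 16) = rotl(K, 1) = 0xE08A
k_3 = rotl(K, (5*3+7) mod 16) = rotl(K, 6) = 0x115C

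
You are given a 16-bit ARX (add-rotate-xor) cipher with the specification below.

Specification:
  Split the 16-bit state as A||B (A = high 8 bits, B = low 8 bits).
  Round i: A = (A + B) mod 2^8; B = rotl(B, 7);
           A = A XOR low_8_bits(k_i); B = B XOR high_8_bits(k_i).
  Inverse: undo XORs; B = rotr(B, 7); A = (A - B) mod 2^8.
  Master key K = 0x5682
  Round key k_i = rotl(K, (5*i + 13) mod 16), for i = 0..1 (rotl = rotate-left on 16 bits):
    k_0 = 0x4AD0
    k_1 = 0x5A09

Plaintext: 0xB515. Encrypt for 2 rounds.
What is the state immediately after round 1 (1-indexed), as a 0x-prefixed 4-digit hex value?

0x1AC0

s_0 = plaintext = 0xB515
s_1 = Round(s_0, k_0) = 0x1AC0
s_2 = Round(s_1, k_1) = 0xD33A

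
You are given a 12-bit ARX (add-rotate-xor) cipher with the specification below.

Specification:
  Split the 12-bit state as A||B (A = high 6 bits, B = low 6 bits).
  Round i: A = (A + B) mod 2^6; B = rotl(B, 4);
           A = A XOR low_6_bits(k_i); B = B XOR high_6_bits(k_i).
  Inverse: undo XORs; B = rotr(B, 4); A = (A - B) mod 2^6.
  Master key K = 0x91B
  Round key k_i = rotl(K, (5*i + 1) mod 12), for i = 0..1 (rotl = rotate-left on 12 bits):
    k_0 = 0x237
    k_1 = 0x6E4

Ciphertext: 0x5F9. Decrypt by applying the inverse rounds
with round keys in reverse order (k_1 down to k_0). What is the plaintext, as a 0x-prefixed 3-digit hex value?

s_0 = ciphertext = 0x5F9
s_1 = InvRound(s_0, k_1) = 0xA4A
s_2 = InvRound(s_1, k_0) = 0x588

0x588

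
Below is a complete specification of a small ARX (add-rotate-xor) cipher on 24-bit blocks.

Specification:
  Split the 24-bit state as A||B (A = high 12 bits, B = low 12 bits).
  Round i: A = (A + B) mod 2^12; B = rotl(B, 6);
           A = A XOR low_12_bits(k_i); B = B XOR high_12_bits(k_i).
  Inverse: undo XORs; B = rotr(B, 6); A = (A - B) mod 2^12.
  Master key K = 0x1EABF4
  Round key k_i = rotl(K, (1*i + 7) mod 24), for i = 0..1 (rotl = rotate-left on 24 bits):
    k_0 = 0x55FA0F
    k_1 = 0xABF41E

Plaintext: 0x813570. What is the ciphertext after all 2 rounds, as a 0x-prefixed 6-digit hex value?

s_0 = plaintext = 0x813570
s_1 = Round(s_0, k_0) = 0x78C94A
s_2 = Round(s_1, k_1) = 0x4C881A

0x4C881A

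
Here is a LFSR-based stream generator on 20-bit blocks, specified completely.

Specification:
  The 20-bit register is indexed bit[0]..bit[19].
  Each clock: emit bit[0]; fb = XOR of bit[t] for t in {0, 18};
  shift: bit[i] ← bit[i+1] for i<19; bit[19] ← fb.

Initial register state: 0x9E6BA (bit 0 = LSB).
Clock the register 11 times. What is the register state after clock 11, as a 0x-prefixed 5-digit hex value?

0x3B13C

reg_0 = 0x9E6BA
clock 1: out=0, reg = 0x4F35D
clock 2: out=1, reg = 0x279AE
clock 3: out=0, reg = 0x13CD7
clock 4: out=1, reg = 0x89E6B
clock 5: out=1, reg = 0xC4F35
clock 6: out=1, reg = 0x6279A
clock 7: out=0, reg = 0xB13CD
clock 8: out=1, reg = 0xD89E6
clock 9: out=0, reg = 0xEC4F3
clock 10: out=1, reg = 0x76279
clock 11: out=1, reg = 0x3B13C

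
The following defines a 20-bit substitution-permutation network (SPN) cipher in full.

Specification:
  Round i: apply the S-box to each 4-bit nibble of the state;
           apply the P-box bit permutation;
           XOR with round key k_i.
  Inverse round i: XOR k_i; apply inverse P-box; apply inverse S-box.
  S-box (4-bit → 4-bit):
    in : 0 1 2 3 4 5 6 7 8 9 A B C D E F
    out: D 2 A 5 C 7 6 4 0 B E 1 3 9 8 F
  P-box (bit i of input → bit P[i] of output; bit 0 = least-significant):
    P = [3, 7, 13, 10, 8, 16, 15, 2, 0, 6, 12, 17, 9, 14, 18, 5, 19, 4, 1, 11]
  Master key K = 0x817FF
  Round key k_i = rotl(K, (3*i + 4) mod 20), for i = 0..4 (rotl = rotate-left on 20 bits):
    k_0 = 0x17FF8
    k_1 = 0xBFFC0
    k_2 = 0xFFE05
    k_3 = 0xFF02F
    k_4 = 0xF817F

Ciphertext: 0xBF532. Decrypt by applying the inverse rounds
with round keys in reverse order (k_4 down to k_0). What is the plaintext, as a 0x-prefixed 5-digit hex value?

s_0 = ciphertext = 0xBF532
s_1 = InvRound(s_0, k_4) = 0x865E0
s_2 = InvRound(s_1, k_3) = 0x77FF9
s_3 = InvRound(s_2, k_2) = 0xCE10C
s_4 = InvRound(s_3, k_1) = 0xE3A29
s_5 = InvRound(s_4, k_0) = 0xC69C2

0xC69C2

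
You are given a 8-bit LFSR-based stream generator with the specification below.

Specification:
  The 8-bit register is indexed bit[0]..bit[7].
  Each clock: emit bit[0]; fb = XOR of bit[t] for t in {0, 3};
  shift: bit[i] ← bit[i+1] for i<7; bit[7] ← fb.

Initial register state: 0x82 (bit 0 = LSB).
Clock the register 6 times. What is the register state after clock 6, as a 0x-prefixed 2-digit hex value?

0x4A

reg_0 = 0x82
clock 1: out=0, reg = 0x41
clock 2: out=1, reg = 0xA0
clock 3: out=0, reg = 0x50
clock 4: out=0, reg = 0x28
clock 5: out=0, reg = 0x94
clock 6: out=0, reg = 0x4A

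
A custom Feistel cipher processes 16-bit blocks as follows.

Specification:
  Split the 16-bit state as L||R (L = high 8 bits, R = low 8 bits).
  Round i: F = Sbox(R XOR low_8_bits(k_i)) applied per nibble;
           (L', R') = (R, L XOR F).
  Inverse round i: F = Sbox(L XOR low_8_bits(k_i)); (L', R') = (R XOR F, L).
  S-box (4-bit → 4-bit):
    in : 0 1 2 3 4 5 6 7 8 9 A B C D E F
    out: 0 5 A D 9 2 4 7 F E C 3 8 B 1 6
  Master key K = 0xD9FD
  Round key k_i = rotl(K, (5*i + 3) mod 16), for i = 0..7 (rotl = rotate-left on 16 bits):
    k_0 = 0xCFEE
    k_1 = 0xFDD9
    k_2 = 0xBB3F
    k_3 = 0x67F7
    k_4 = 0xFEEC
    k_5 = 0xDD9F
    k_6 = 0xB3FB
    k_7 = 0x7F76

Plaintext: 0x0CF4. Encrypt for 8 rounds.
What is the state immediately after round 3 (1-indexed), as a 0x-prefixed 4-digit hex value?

0x0A82

s_0 = plaintext = 0x0CF4
s_1 = Round(s_0, k_0) = 0xF450
s_2 = Round(s_1, k_1) = 0x500A
s_3 = Round(s_2, k_2) = 0x0A82
s_4 = Round(s_3, k_3) = 0x8278
s_5 = Round(s_4, k_4) = 0x786B
s_6 = Round(s_5, k_5) = 0x6B11
s_7 = Round(s_6, k_6) = 0x1177
s_8 = Round(s_7, k_7) = 0x7714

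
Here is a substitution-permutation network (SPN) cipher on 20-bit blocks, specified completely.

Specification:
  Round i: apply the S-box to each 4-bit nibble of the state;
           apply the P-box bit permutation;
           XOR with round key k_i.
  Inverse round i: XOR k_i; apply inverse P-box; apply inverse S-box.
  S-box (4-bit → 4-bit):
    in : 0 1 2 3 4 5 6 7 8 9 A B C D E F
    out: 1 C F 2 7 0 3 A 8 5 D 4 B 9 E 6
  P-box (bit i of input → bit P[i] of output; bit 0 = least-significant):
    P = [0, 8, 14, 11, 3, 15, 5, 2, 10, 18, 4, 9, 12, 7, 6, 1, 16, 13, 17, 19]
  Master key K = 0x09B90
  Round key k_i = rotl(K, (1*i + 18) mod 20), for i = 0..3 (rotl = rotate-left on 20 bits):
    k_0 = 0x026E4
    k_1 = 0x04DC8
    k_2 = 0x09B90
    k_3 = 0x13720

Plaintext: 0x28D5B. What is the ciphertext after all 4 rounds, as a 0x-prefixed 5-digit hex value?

s_0 = plaintext = 0x28D5B
s_1 = Round(s_0, k_0) = 0xB40E6
s_2 = Round(s_1, k_1) = 0x2D82D
s_3 = Round(s_2, k_2) = 0xB21BF
s_4 = Round(s_3, k_3) = 0x364D2

0x364D2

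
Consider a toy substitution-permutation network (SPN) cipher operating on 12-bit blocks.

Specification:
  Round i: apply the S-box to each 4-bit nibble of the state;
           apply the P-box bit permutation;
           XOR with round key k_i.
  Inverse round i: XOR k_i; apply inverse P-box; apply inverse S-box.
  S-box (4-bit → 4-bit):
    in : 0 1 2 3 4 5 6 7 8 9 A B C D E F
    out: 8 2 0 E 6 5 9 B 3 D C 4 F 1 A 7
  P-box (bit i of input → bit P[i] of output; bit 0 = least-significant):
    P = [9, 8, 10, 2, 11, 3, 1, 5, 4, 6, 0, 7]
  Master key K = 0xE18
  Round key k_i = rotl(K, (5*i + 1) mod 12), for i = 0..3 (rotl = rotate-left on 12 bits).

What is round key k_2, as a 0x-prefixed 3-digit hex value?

K = 0xE18
k_0 = rotl(K, (5*0+1) mod 12) = rotl(K, 1) = 0xC31
k_1 = rotl(K, (5*1+1) mod 12) = rotl(K, 6) = 0x638
k_2 = rotl(K, (5*2+1) mod 12) = rotl(K, 11) = 0x70C

0x70C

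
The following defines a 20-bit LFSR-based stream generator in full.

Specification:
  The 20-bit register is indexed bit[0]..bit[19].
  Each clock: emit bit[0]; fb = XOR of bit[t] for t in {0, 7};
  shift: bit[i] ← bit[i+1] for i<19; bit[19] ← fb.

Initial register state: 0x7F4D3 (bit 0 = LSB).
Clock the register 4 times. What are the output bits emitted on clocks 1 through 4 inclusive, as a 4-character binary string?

1100

reg_0 = 0x7F4D3
clock 1: out=1, reg = 0x3FA69
clock 2: out=1, reg = 0x9FD34
clock 3: out=0, reg = 0x4FE9A
clock 4: out=0, reg = 0xA7F4D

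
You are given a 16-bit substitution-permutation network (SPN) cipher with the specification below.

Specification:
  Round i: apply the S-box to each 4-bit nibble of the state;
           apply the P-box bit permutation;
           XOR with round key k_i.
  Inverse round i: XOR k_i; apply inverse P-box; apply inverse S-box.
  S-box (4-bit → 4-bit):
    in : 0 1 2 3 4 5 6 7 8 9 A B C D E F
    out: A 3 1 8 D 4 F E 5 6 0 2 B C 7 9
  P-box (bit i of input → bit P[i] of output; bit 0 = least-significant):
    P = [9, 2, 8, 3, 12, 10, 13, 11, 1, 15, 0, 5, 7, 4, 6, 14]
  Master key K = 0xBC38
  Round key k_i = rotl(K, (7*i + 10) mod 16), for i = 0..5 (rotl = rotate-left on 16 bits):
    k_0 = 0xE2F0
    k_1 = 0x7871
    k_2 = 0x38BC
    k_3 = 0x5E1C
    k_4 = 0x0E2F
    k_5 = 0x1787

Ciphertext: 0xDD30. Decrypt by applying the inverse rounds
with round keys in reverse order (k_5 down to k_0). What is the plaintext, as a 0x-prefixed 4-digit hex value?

s_0 = ciphertext = 0xDD30
s_1 = InvRound(s_0, k_5) = 0xC631
s_2 = InvRound(s_1, k_4) = 0x0130
s_3 = InvRound(s_2, k_3) = 0x33C6
s_4 = InvRound(s_3, k_2) = 0x9F34
s_5 = InvRound(s_4, k_1) = 0xD99E
s_6 = InvRound(s_5, k_0) = 0x5F46

0x5F46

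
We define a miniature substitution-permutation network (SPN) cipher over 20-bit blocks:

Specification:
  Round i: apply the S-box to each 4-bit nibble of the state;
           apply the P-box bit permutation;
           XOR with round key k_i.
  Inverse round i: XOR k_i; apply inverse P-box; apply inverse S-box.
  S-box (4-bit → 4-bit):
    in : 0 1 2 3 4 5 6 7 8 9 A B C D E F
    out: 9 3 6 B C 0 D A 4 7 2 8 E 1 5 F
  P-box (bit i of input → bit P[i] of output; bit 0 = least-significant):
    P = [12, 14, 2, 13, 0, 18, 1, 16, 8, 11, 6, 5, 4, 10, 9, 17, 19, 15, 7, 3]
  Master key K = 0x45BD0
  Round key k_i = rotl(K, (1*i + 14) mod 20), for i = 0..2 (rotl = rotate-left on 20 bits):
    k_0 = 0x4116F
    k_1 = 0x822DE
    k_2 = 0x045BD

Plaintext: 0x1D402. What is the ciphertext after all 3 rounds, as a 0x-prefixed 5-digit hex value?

0x73703

s_0 = plaintext = 0x1D402
s_1 = Round(s_0, k_0) = 0xDD11A
s_2 = Round(s_1, k_1) = 0x46BCF
s_3 = Round(s_2, k_2) = 0x73703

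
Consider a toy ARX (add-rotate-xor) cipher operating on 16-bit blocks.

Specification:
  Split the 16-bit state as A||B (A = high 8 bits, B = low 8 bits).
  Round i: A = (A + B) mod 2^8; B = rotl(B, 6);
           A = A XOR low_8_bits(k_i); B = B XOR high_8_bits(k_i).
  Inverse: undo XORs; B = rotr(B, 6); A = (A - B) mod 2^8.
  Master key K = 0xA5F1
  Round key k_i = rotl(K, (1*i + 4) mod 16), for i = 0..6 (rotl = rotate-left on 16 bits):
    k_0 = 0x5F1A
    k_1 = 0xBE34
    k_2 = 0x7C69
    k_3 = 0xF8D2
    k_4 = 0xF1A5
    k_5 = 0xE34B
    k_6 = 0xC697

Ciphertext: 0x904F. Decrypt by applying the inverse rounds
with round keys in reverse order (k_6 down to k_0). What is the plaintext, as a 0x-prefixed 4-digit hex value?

s_0 = ciphertext = 0x904F
s_1 = InvRound(s_0, k_6) = 0xE126
s_2 = InvRound(s_1, k_5) = 0x9317
s_3 = InvRound(s_2, k_4) = 0x9B9B
s_4 = InvRound(s_3, k_3) = 0xBC8D
s_5 = InvRound(s_4, k_2) = 0x0EC7
s_6 = InvRound(s_5, k_1) = 0x55E5
s_7 = InvRound(s_6, k_0) = 0x65EA

0x65EA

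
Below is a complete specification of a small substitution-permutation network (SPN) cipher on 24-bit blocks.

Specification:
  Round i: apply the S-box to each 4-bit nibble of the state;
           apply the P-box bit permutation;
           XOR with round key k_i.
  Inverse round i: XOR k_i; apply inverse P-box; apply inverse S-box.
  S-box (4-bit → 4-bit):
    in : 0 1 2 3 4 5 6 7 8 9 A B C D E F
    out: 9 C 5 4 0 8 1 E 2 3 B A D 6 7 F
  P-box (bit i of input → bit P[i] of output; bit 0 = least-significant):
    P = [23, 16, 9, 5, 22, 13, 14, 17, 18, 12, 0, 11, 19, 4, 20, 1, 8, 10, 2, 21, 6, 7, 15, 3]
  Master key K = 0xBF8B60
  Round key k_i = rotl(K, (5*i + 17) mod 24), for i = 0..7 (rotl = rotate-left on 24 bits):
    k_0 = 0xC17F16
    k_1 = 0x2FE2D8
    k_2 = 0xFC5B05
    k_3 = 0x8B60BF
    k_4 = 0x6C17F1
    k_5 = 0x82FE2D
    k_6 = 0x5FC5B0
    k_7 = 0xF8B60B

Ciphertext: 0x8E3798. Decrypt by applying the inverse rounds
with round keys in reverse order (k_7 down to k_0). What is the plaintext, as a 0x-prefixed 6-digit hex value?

s_0 = ciphertext = 0x8E3798
s_1 = InvRound(s_0, k_7) = 0xD07204
s_2 = InvRound(s_1, k_6) = 0xDE99BF
s_3 = InvRound(s_2, k_5) = 0x89F6E3
s_4 = InvRound(s_3, k_4) = 0x30B6E9
s_5 = InvRound(s_4, k_3) = 0x27F81E
s_6 = InvRound(s_5, k_2) = 0x16F3AE
s_7 = InvRound(s_6, k_1) = 0x6CF84B
s_8 = InvRound(s_7, k_0) = 0xCF924E

0xCF924E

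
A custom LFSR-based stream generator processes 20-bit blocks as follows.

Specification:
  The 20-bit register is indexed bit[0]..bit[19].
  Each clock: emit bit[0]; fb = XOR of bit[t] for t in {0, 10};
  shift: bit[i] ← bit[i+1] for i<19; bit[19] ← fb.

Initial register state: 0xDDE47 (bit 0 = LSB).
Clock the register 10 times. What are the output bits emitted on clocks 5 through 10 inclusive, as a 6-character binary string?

reg_0 = 0xDDE47
clock 1: out=1, reg = 0x6EF23
clock 2: out=1, reg = 0x37791
clock 3: out=1, reg = 0x1BBC8
clock 4: out=0, reg = 0x0DDE4
clock 5: out=0, reg = 0x86EF2
clock 6: out=0, reg = 0xC3779
clock 7: out=1, reg = 0x61BBC
clock 8: out=0, reg = 0x30DDE
clock 9: out=0, reg = 0x986EF
clock 10: out=1, reg = 0x4C377

001001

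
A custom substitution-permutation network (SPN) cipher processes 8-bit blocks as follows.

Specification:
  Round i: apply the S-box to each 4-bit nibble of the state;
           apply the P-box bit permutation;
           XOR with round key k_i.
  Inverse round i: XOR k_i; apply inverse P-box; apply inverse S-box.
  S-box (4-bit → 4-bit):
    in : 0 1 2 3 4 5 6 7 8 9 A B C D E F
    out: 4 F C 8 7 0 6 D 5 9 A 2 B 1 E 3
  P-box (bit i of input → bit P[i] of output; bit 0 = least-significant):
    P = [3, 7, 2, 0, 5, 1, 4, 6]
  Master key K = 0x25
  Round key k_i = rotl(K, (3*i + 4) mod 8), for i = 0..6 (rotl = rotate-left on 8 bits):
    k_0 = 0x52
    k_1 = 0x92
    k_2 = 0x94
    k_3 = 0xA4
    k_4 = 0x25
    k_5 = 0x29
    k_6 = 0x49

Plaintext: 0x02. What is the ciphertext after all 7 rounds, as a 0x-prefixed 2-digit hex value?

s_0 = plaintext = 0x02
s_1 = Round(s_0, k_0) = 0x47
s_2 = Round(s_1, k_1) = 0xAD
s_3 = Round(s_2, k_2) = 0xDE
s_4 = Round(s_3, k_3) = 0x01
s_5 = Round(s_4, k_4) = 0xB8
s_6 = Round(s_5, k_5) = 0x27
s_7 = Round(s_6, k_6) = 0x14

0x14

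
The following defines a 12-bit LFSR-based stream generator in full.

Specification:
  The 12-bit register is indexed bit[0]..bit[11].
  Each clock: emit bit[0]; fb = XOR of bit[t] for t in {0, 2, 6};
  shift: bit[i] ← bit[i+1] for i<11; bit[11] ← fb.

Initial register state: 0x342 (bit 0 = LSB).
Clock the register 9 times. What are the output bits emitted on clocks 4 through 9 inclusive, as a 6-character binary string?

000101

reg_0 = 0x342
clock 1: out=0, reg = 0x9A1
clock 2: out=1, reg = 0xCD0
clock 3: out=0, reg = 0xE68
clock 4: out=0, reg = 0xF34
clock 5: out=0, reg = 0xF9A
clock 6: out=0, reg = 0x7CD
clock 7: out=1, reg = 0xBE6
clock 8: out=0, reg = 0x5F3
clock 9: out=1, reg = 0x2F9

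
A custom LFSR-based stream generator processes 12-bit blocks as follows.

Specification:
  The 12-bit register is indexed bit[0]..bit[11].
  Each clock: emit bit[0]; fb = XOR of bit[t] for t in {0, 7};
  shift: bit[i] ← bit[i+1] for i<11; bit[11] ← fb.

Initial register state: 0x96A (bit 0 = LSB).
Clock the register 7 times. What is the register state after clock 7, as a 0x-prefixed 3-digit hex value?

0xF12

reg_0 = 0x96A
clock 1: out=0, reg = 0x4B5
clock 2: out=1, reg = 0x25A
clock 3: out=0, reg = 0x12D
clock 4: out=1, reg = 0x896
clock 5: out=0, reg = 0xC4B
clock 6: out=1, reg = 0xE25
clock 7: out=1, reg = 0xF12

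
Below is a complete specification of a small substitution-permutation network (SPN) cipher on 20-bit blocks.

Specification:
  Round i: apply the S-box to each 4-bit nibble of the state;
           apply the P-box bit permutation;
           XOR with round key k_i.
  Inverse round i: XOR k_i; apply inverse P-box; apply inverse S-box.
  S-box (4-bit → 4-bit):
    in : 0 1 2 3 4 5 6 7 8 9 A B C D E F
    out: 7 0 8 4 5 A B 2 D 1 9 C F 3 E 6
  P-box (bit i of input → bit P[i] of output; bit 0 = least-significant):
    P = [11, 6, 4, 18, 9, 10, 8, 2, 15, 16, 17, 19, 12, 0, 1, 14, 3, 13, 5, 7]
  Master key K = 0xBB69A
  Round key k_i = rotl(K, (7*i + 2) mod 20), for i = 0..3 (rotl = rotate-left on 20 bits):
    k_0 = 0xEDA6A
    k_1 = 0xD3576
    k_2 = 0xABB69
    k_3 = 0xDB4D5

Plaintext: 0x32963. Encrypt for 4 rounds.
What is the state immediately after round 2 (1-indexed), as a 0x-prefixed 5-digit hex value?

0x29182

s_0 = plaintext = 0x32963
s_1 = Round(s_0, k_0) = 0xE1C5E
s_2 = Round(s_1, k_1) = 0x29182
s_3 = Round(s_2, k_2) = 0xEA8ED
s_4 = Round(s_3, k_3) = 0x74931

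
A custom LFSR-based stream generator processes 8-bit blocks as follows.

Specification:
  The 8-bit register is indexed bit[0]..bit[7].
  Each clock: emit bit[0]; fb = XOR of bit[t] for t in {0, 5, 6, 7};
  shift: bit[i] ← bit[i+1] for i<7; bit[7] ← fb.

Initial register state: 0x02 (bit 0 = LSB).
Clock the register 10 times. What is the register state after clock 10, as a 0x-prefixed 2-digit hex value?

0x19

reg_0 = 0x02
clock 1: out=0, reg = 0x01
clock 2: out=1, reg = 0x80
clock 3: out=0, reg = 0xC0
clock 4: out=0, reg = 0x60
clock 5: out=0, reg = 0x30
clock 6: out=0, reg = 0x98
clock 7: out=0, reg = 0xCC
clock 8: out=0, reg = 0x66
clock 9: out=0, reg = 0x33
clock 10: out=1, reg = 0x19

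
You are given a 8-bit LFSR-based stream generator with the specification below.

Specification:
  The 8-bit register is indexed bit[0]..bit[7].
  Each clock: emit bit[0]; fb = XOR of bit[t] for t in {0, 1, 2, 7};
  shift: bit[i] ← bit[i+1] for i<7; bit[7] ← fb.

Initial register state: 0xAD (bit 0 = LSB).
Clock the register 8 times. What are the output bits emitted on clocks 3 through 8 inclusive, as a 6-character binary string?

reg_0 = 0xAD
clock 1: out=1, reg = 0xD6
clock 2: out=0, reg = 0xEB
clock 3: out=1, reg = 0xF5
clock 4: out=1, reg = 0xFA
clock 5: out=0, reg = 0x7D
clock 6: out=1, reg = 0x3E
clock 7: out=0, reg = 0x1F
clock 8: out=1, reg = 0x8F

110101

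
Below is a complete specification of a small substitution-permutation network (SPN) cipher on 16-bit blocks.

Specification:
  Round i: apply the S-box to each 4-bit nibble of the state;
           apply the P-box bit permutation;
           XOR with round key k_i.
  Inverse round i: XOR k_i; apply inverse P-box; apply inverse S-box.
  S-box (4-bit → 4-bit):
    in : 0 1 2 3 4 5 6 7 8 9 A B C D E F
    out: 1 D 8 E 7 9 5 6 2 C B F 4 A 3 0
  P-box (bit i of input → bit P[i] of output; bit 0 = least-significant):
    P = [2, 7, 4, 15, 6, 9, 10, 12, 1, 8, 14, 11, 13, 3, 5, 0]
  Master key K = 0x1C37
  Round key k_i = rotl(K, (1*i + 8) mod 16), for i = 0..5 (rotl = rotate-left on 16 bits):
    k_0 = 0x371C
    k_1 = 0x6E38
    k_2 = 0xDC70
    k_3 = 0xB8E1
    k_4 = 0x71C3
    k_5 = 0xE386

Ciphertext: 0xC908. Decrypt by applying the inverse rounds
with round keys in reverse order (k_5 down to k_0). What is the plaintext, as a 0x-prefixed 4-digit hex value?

s_0 = ciphertext = 0xC908
s_1 = InvRound(s_0, k_5) = 0xE58E
s_2 = InvRound(s_1, k_4) = 0xDF15
s_3 = InvRound(s_2, k_3) = 0x6744
s_4 = InvRound(s_3, k_2) = 0x6DD1
s_5 = InvRound(s_4, k_1) = 0x38E8
s_6 = InvRound(s_5, k_0) = 0xCD44

0xCD44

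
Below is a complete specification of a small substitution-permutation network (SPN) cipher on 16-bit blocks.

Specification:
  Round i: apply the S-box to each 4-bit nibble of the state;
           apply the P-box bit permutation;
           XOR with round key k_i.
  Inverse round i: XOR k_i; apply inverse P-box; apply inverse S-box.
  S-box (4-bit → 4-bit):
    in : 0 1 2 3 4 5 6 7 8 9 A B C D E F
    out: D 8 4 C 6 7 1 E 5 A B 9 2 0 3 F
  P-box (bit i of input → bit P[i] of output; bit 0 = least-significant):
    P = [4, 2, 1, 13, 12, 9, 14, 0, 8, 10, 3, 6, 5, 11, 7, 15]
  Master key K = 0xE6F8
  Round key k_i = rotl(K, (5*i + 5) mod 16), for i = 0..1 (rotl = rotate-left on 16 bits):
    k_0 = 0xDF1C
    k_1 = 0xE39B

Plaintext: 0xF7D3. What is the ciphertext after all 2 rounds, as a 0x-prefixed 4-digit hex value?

s_0 = plaintext = 0xF7D3
s_1 = Round(s_0, k_0) = 0x73F6
s_2 = Round(s_1, k_1) = 0x3942

0x3942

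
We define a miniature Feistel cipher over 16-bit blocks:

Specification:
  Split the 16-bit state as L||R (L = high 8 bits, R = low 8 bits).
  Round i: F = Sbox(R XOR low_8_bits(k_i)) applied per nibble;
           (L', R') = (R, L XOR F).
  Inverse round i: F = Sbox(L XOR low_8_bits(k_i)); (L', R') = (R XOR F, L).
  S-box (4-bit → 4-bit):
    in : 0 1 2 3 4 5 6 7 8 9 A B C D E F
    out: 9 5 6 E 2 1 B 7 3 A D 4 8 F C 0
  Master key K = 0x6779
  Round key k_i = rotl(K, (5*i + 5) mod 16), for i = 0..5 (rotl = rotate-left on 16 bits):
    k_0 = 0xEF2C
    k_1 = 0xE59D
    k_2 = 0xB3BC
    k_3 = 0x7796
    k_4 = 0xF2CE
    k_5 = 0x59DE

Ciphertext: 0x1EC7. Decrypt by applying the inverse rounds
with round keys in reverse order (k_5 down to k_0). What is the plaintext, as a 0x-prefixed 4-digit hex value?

s_0 = ciphertext = 0x1EC7
s_1 = InvRound(s_0, k_5) = 0x4E1E
s_2 = InvRound(s_1, k_4) = 0x274E
s_3 = InvRound(s_2, k_3) = 0x0B27
s_4 = InvRound(s_3, k_2) = 0x600B
s_5 = InvRound(s_4, k_1) = 0x0460
s_6 = InvRound(s_5, k_0) = 0x0304

0x0304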